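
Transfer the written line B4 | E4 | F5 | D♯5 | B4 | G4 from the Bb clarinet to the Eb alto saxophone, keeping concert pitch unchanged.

F#5 B4 C6 A#5 F#5 D5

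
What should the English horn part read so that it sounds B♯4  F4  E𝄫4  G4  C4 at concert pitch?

F##5 C5 Bbb4 D5 G4

Written C4 sounds as F3 on the English horn, so concert pitches are written a perfect fifth up.
B#4 becomes F##5
F4 becomes C5
Ebb4 becomes Bbb4
G4 becomes D5
C4 becomes G4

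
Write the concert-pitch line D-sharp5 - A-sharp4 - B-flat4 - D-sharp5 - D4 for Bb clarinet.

E#5 B#4 C5 E#5 E4

Written C4 sounds as Bb3 on the Bb clarinet, so concert pitches are written a major second up.
D#5 becomes E#5
A#4 becomes B#4
Bb4 becomes C5
D#5 becomes E#5
D4 becomes E4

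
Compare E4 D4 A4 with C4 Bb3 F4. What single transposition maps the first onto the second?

down a major third

Take the first pair: E4 → C4. E to C spans 3 letter names, so the interval is some kind of third.
C4 to E4 is 4 semitones, which makes it a major third; the second version is lower, so the direction is down.
Checking another pair — A4 → F4 — gives the same interval.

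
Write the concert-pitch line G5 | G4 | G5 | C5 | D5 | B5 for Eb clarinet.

The Eb clarinet sounds a minor third above written, so the written part must be a minor third below concert — transpose each note down.
G5 to E5
G4 to E4
G5 to E5
C5 to A4
D5 to B4
B5 to G#5

E5 E4 E5 A4 B4 G#5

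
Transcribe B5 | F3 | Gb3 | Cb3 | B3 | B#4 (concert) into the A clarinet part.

The A clarinet sounds a minor third below written, so the written part must be a minor third above concert — transpose each note up.
B5 becomes D6
F3 becomes Ab3
Gb3 becomes Bbb3
Cb3 becomes Ebb3
B3 becomes D4
B#4 becomes D#5

D6 Ab3 Bbb3 Ebb3 D4 D#5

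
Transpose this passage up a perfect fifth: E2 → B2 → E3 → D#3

B2 F#3 B3 A#3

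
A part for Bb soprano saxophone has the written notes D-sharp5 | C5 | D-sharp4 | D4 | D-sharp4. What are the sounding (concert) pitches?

The Bb soprano saxophone sounds a major second below written, so transpose each written note down a major second.
D#5 → C#5
C5 → Bb4
D#4 → C#4
D4 → C4
D#4 → C#4

C#5 Bb4 C#4 C4 C#4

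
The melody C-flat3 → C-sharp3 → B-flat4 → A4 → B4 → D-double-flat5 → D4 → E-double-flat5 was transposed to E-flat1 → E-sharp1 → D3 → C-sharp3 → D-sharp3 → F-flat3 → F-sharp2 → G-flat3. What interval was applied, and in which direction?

down a minor thirteenth

From Cb3 to Eb1 is 13 letter names — a thirteenth of some quality.
Eb1 to Cb3 is 20 semitones, which makes it a minor thirteenth; the second version is lower, so the direction is down.
Checking another pair — Ebb5 → Gb3 — gives the same interval.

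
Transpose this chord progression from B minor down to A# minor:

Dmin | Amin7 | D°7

C#min G#min7 C#°7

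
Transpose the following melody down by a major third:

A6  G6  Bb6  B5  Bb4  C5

F6 Eb6 Gb6 G5 Gb4 Ab4

A6 becomes F6
G6 becomes Eb6
Bb6 becomes Gb6
B5 becomes G5
Bb4 becomes Gb4
C5 becomes Ab4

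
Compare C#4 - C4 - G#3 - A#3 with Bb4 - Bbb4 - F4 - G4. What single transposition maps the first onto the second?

Take the first pair: C#4 → Bb4. C to B spans 7 letter names, so the interval is some kind of seventh.
C#4 to Bb4 is 9 semitones, which makes it a diminished seventh; the second version is higher, so the direction is up.
Checking another pair — A#3 → G4 — gives the same interval.

up a diminished seventh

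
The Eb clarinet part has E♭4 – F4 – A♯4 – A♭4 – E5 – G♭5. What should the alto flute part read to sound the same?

First find concert pitch: the Eb clarinet sounds a minor third above written, so E♭4 F4 A♯4 A♭4 E5 G♭5 sounds Gb4 Ab4 C#5 Cb5 G5 Bbb5.
Then write for alto flute: it sounds a perfect fourth below written, so the part must be a perfect fourth above concert.
Gb4 → Cb5
Ab4 → Db5
C#5 → F#5
Cb5 → Fb5
G5 → C6
Bbb5 → Ebb6

Cb5 Db5 F#5 Fb5 C6 Ebb6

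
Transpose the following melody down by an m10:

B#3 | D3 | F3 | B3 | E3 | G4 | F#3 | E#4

G##2 B1 D2 G#2 C#2 E3 D#2 C##3

B#3 down a minor tenth is G##2.
A minor tenth down from D3 gives B1.
F3 down a minor tenth is D2.
B3: a tenth down reaches G, and 15 semitones makes it G#2.
E3: a tenth down reaches C, and 15 semitones makes it C#2.
A minor tenth down from G4 gives E3.
F#3 down a minor tenth is D#2.
E#4: a tenth down reaches C, and 15 semitones makes it C##3.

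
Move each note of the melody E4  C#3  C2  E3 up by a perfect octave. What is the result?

A perfect octave up from E4 gives E5.
A perfect octave up from C#3 gives C#4.
C2 up a perfect octave is C3.
E3 up a perfect octave is E4.

E5 C#4 C3 E4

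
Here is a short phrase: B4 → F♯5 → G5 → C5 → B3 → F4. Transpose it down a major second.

B4 gives A4
F#5 gives E5
G5 gives F5
C5 gives Bb4
B3 gives A3
F4 gives Eb4

A4 E5 F5 Bb4 A3 Eb4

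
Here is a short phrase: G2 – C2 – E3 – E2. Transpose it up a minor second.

Ab2 Db2 F3 F2

G2 becomes Ab2
C2 becomes Db2
E3 becomes F3
E2 becomes F2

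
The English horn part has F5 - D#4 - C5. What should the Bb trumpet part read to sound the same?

First find concert pitch: the English horn sounds a perfect fifth below written, so F5 D#4 C5 sounds Bb4 G#3 F4.
Then write for Bb trumpet: it sounds a major second below written, so the part must be a major second above concert.
Bb4 → C5
G#3 → A#3
F4 → G4

C5 A#3 G4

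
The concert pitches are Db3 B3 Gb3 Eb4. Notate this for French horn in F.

Ab3 F#4 Db4 Bb4

The French horn in F sounds a perfect fifth below written, so the written part must be a perfect fifth above concert — transpose each note up.
Db3 becomes Ab3
B3 becomes F#4
Gb3 becomes Db4
Eb4 becomes Bb4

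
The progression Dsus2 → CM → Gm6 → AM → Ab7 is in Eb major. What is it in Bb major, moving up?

Asus2 GM Dm6 EM Eb7

Eb major up to Bb major is a perfect fifth; each chord root moves by that interval while the quality stays the same.
Dsus2: root D up a perfect fifth → A, giving Asus2.
CM: root C up a perfect fifth → G, giving GM.
Gm6: root G up a perfect fifth → D, giving Dm6.
AM: root A up a perfect fifth → E, giving EM.
Ab7: root Ab up a perfect fifth → Eb, giving Eb7.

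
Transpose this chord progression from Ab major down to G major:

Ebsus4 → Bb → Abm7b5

Dsus4 A Gm7b5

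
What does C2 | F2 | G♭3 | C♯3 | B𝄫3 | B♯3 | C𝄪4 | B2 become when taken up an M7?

B2 E3 F4 B#3 Ab4 A##4 B##4 A#3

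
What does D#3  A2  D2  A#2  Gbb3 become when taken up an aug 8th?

D#3 → D##4
A2 → A#3
D2 → D#3
A#2 → A##3
Gbb3 → Gb4

D##4 A#3 D#3 A##3 Gb4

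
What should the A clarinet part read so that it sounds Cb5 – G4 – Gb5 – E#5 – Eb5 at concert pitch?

The A clarinet sounds a minor third below written, so the written part must be a minor third above concert — transpose each note up.
Cb5 → Ebb5
G4 → Bb4
Gb5 → Bbb5
E#5 → G#5
Eb5 → Gb5

Ebb5 Bb4 Bbb5 G#5 Gb5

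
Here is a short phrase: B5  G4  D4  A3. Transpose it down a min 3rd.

B5 to G#5
G4 to E4
D4 to B3
A3 to F#3

G#5 E4 B3 F#3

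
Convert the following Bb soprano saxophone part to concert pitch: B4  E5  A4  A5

A4 D5 G4 G5

Written C4 on the Bb soprano saxophone sounds as Bb3, a major second lower; apply that shift to every note.
B4 becomes A4
E5 becomes D5
A4 becomes G4
A5 becomes G5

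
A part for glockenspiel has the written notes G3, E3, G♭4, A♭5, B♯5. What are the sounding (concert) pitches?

The glockenspiel sounds a perfect fifteenth above written, so transpose each written note up a perfect fifteenth.
G3 -> G5
E3 -> E5
Gb4 -> Gb6
Ab5 -> Ab7
B#5 -> B#7

G5 E5 Gb6 Ab7 B#7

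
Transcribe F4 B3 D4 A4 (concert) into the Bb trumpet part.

The Bb trumpet sounds a major second below written, so the written part must be a major second above concert — transpose each note up.
F4 to G4
B3 to C#4
D4 to E4
A4 to B4

G4 C#4 E4 B4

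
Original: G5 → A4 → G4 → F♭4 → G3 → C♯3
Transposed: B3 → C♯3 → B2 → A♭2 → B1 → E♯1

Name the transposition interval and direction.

From G5 to B3 is 13 letter names — a thirteenth of some quality.
B3 to G5 is 20 semitones, which makes it a minor thirteenth; the second version is lower, so the direction is down.
Checking another pair — C#3 → E#1 — gives the same interval.

down a minor thirteenth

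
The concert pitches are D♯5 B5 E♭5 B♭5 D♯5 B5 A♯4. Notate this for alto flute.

G#5 E6 Ab5 Eb6 G#5 E6 D#5

Written C4 sounds as G3 on the alto flute, so concert pitches are written a perfect fourth up.
D#5 -> G#5
B5 -> E6
Eb5 -> Ab5
Bb5 -> Eb6
D#5 -> G#5
B5 -> E6
A#4 -> D#5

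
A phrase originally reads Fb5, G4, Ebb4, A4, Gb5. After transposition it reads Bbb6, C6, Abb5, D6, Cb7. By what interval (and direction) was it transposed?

up a perfect eleventh

Take the first pair: Fb5 → Bbb6. F to B spans 11 letter names, so the interval is some kind of eleventh.
Fb5 to Bbb6 is 17 semitones, which makes it a perfect eleventh; the second version is higher, so the direction is up.
Checking another pair — Gb5 → Cb7 — gives the same interval.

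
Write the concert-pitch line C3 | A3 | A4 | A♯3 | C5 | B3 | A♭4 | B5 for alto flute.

The alto flute sounds a perfect fourth below written, so the written part must be a perfect fourth above concert — transpose each note up.
C3 gives F3
A3 gives D4
A4 gives D5
A#3 gives D#4
C5 gives F5
B3 gives E4
Ab4 gives Db5
B5 gives E6

F3 D4 D5 D#4 F5 E4 Db5 E6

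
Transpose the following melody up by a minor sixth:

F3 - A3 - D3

Db4 F4 Bb3

F3: a sixth up reaches D, and 8 semitones makes it Db4.
A minor sixth up from A3 gives F4.
D3: a sixth up reaches B, and 8 semitones makes it Bb3.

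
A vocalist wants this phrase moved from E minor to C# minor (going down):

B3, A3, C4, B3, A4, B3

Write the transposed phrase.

G#3 F#3 A3 G#3 F#4 G#3

From E down to C# is a minor third; apply that to each pitch.
B3 to G#3
A3 to F#3
C4 to A3
B3 to G#3
A4 to F#4
B3 to G#3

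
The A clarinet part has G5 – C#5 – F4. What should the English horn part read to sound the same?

First find concert pitch: the A clarinet sounds a minor third below written, so G5 C#5 F4 sounds E5 A#4 D4.
Then write for English horn: it sounds a perfect fifth below written, so the part must be a perfect fifth above concert.
E5 → B5
A#4 → E#5
D4 → A4

B5 E#5 A4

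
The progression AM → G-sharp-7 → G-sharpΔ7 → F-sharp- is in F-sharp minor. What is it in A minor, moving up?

CM B-7 BΔ7 A-

F-sharp minor up to A minor is a minor third; each chord root moves by that interval while the quality stays the same.
AM: root A up a minor third → C, giving CM.
G-sharp-7: root G-sharp up a minor third → B, giving B-7.
G-sharpΔ7: root G-sharp up a minor third → B, giving BΔ7.
F-sharp-: root F-sharp up a minor third → A, giving A-.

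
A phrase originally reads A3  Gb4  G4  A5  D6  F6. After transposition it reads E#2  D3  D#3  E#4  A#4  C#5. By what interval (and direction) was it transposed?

From A3 to E#2 is 11 letter names — an eleventh of some quality.
E#2 to A3 is 16 semitones, which makes it a diminished eleventh; the second version is lower, so the direction is down.
Checking another pair — F6 → C#5 — gives the same interval.

down a diminished eleventh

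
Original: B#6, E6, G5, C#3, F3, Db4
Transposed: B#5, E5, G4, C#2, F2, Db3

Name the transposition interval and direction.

Take the first pair: B#6 → B#5. B to B spans 8 letter names, so the interval is some kind of octave.
B#5 to B#6 is 12 semitones, which makes it a perfect octave; the second version is lower, so the direction is down.
Checking another pair — Db4 → Db3 — gives the same interval.

down a perfect octave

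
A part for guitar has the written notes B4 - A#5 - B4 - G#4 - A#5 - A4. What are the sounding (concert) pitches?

Written C4 on the guitar sounds as C3, a perfect octave lower; apply that shift to every note.
B4 → B3
A#5 → A#4
B4 → B3
G#4 → G#3
A#5 → A#4
A4 → A3

B3 A#4 B3 G#3 A#4 A3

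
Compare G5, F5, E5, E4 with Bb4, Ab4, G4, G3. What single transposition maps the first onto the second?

down a major sixth

Take the first pair: G5 → Bb4. G to B spans 6 letter names, so the interval is some kind of sixth.
Bb4 to G5 is 9 semitones, which makes it a major sixth; the second version is lower, so the direction is down.
Checking another pair — E4 → G3 — gives the same interval.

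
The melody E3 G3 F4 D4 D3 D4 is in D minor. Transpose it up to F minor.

G3 Bb3 Ab4 F4 F3 F4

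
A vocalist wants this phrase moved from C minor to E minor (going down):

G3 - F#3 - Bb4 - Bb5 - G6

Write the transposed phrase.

B2 A#2 D4 D5 B5

C minor to E minor down is a minor sixth, so every note moves down by that interval.
G3 to B2
F#3 to A#2
Bb4 to D4
Bb5 to D5
G6 to B5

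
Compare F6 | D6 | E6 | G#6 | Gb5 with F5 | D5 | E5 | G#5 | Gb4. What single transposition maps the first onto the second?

down a perfect octave

From F6 to F5 is 8 letter names — an octave of some quality.
F5 to F6 is 12 semitones, which makes it a perfect octave; the second version is lower, so the direction is down.
Checking another pair — Gb5 → Gb4 — gives the same interval.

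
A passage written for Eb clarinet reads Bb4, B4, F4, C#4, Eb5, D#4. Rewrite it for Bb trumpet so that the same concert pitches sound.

Eb5 E5 Bb4 F#4 Ab5 G#4

First find concert pitch: the Eb clarinet sounds a minor third above written, so Bb4 B4 F4 C#4 Eb5 D#4 sounds Db5 D5 Ab4 E4 Gb5 F#4.
Then write for Bb trumpet: it sounds a major second below written, so the part must be a major second above concert.
Db5 → Eb5
D5 → E5
Ab4 → Bb4
E4 → F#4
Gb5 → Ab5
F#4 → G#4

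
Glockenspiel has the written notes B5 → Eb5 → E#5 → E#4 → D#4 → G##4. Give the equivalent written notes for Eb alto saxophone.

G#8 C8 C##8 C##7 B#6 E##7

First find concert pitch: the glockenspiel sounds a perfect fifteenth above written, so B5 Eb5 E#5 E#4 D#4 G##4 sounds B7 Eb7 E#7 E#6 D#6 G##6.
Then write for Eb alto saxophone: it sounds a major sixth below written, so the part must be a major sixth above concert.
B7 → G#8
Eb7 → C8
E#7 → C##8
E#6 → C##7
D#6 → B#6
G##6 → E##7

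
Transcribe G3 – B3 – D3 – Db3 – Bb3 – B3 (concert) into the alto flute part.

C4 E4 G3 Gb3 Eb4 E4

Written C4 sounds as G3 on the alto flute, so concert pitches are written a perfect fourth up.
G3 gives C4
B3 gives E4
D3 gives G3
Db3 gives Gb3
Bb3 gives Eb4
B3 gives E4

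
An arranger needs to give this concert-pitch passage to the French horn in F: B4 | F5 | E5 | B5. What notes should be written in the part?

F#5 C6 B5 F#6

Written C4 sounds as F3 on the French horn in F, so concert pitches are written a perfect fifth up.
B4 gives F#5
F5 gives C6
E5 gives B5
B5 gives F#6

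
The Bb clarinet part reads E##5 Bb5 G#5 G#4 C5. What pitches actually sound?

D##5 Ab5 F#5 F#4 Bb4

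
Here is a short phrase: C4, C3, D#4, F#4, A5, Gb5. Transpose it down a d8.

C#3 C#2 D##3 F##3 A#4 G4

C4: an octave down reaches C, and 11 semitones makes it C#3.
A diminished octave down from C3 gives C#2.
A diminished octave down from D#4 gives D##3.
A diminished octave down from F#4 gives F##3.
A diminished octave down from A5 gives A#4.
Gb5: an octave down reaches G, and 11 semitones makes it G4.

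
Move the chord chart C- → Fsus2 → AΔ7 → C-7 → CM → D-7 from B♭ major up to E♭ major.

B♭ major up to E♭ major is a perfect fourth; each chord root moves by that interval while the quality stays the same.
C-: root C up a perfect fourth → F, giving F-.
Fsus2: root F up a perfect fourth → Bb, giving Bbsus2.
AΔ7: root A up a perfect fourth → D, giving DΔ7.
C-7: root C up a perfect fourth → F, giving F-7.
CM: root C up a perfect fourth → F, giving FM.
D-7: root D up a perfect fourth → G, giving G-7.

F- Bbsus2 DΔ7 F-7 FM G-7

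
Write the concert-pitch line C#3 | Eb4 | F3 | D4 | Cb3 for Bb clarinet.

The Bb clarinet sounds a major second below written, so the written part must be a major second above concert — transpose each note up.
C#3 → D#3
Eb4 → F4
F3 → G3
D4 → E4
Cb3 → Db3

D#3 F4 G3 E4 Db3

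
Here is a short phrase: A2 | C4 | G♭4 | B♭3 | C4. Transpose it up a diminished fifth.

A2 up a diminished fifth is Eb3.
C4: a fifth up reaches G, and 6 semitones makes it Gb4.
A diminished fifth up from Gb4 gives Dbb5.
A diminished fifth up from Bb3 gives Fb4.
A diminished fifth up from C4 gives Gb4.

Eb3 Gb4 Dbb5 Fb4 Gb4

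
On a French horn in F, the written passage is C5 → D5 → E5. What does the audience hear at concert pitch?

F4 G4 A4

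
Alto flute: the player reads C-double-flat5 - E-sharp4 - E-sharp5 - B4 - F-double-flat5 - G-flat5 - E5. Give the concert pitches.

Gbb4 B#3 B#4 F#4 Cbb5 Db5 B4

The alto flute sounds a perfect fourth below written, so transpose each written note down a perfect fourth.
Cbb5 → Gbb4
E#4 → B#3
E#5 → B#4
B4 → F#4
Fbb5 → Cbb5
Gb5 → Db5
E5 → B4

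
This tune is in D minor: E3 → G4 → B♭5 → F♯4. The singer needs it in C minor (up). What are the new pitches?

D minor to C minor up is a minor seventh, so every note moves up by that interval.
E3 to D4
G4 to F5
Bb5 to Ab6
F#4 to E5

D4 F5 Ab6 E5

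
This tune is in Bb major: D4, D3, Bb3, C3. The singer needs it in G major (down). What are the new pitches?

B3 B2 G3 A2

Bb major to G major down is a minor third, so every note moves down by that interval.
D4 becomes B3
D3 becomes B2
Bb3 becomes G3
C3 becomes A2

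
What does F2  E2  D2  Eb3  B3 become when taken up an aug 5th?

An augmented fifth up from F2 gives C#3.
E2 up an augmented fifth is B#2.
D2: a fifth up reaches A, and 8 semitones makes it A#2.
Eb3: a fifth up reaches B, and 8 semitones makes it B3.
B3: a fifth up reaches F, and 8 semitones makes it F##4.

C#3 B#2 A#2 B3 F##4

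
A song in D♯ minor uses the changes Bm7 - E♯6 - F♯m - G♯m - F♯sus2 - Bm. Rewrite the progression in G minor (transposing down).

D♯ minor down to G minor is an augmented fifth; each chord root moves by that interval while the quality stays the same.
Bm7: root B down an augmented fifth → Eb, giving Ebm7.
E♯6: root E♯ down an augmented fifth → A, giving A6.
F♯m: root F♯ down an augmented fifth → Bb, giving Bbm.
G♯m: root G♯ down an augmented fifth → C, giving Cm.
F♯sus2: root F♯ down an augmented fifth → Bb, giving Bbsus2.
Bm: root B down an augmented fifth → Eb, giving Ebm.

Ebm7 A6 Bbm Cm Bbsus2 Ebm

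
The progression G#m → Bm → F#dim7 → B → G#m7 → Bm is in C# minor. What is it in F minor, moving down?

Cm Ebm Bbdim7 Eb Cm7 Ebm

C# minor down to F minor is an augmented fifth; each chord root moves by that interval while the quality stays the same.
G#m: root G# down an augmented fifth → C, giving Cm.
Bm: root B down an augmented fifth → Eb, giving Ebm.
F#dim7: root F# down an augmented fifth → Bb, giving Bbdim7.
B: root B down an augmented fifth → Eb, giving Eb.
G#m7: root G# down an augmented fifth → C, giving Cm7.
Bm: root B down an augmented fifth → Eb, giving Ebm.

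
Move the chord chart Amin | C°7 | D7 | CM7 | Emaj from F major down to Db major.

Fmin Ab°7 Bb7 AbM7 Cmaj

F major down to Db major is a major third; each chord root moves by that interval while the quality stays the same.
Amin: root A down a major third → F, giving Fmin.
C°7: root C down a major third → Ab, giving Ab°7.
D7: root D down a major third → Bb, giving Bb7.
CM7: root C down a major third → Ab, giving AbM7.
Emaj: root E down a major third → C, giving Cmaj.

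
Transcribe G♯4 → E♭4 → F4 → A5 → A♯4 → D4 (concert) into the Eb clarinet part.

Written C4 sounds as Eb4 on the Eb clarinet, so concert pitches are written a minor third down.
G#4 gives E#4
Eb4 gives C4
F4 gives D4
A5 gives F#5
A#4 gives F##4
D4 gives B3

E#4 C4 D4 F#5 F##4 B3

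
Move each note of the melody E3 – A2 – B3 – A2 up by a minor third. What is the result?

G3 C3 D4 C3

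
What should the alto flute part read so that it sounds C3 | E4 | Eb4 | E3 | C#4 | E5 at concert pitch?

Written C4 sounds as G3 on the alto flute, so concert pitches are written a perfect fourth up.
C3 → F3
E4 → A4
Eb4 → Ab4
E3 → A3
C#4 → F#4
E5 → A5

F3 A4 Ab4 A3 F#4 A5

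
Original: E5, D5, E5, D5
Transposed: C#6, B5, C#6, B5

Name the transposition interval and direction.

From E5 to C#6 is 6 letter names — a sixth of some quality.
E5 to C#6 is 9 semitones, which makes it a major sixth; the second version is higher, so the direction is up.
Checking another pair — D5 → B5 — gives the same interval.

up a major sixth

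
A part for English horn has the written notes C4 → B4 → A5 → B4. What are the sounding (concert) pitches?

Written C4 on the English horn sounds as F3, a perfect fifth lower; apply that shift to every note.
C4 -> F3
B4 -> E4
A5 -> D5
B4 -> E4

F3 E4 D5 E4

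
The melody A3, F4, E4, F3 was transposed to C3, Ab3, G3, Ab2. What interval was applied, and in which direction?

down a major sixth

Take the first pair: A3 → C3. A to C spans 6 letter names, so the interval is some kind of sixth.
C3 to A3 is 9 semitones, which makes it a major sixth; the second version is lower, so the direction is down.
Checking another pair — F3 → Ab2 — gives the same interval.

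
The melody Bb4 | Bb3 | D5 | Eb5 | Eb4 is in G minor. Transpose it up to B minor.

From G up to B is a major third; apply that to each pitch.
Bb4 to D5
Bb3 to D4
D5 to F#5
Eb5 to G5
Eb4 to G4

D5 D4 F#5 G5 G4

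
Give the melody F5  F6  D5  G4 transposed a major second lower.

F5: a second down reaches E, and 2 semitones makes it Eb5.
F6: a second down reaches E, and 2 semitones makes it Eb6.
D5 down a major second is C5.
G4: a second down reaches F, and 2 semitones makes it F4.

Eb5 Eb6 C5 F4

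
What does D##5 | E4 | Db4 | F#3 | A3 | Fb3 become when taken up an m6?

B#5 C5 Bbb4 D4 F4 Dbb4

D##5: a sixth up reaches B, and 8 semitones makes it B#5.
E4: a sixth up reaches C, and 8 semitones makes it C5.
Db4: a sixth up reaches B, and 8 semitones makes it Bbb4.
F#3 up a minor sixth is D4.
A minor sixth up from A3 gives F4.
Fb3: a sixth up reaches D, and 8 semitones makes it Dbb4.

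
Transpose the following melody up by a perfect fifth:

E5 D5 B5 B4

E5 becomes B5
D5 becomes A5
B5 becomes F#6
B4 becomes F#5

B5 A5 F#6 F#5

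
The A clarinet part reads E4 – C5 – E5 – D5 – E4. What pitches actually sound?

C#4 A4 C#5 B4 C#4

Written C4 on the A clarinet sounds as A3, a minor third lower; apply that shift to every note.
E4 becomes C#4
C5 becomes A4
E5 becomes C#5
D5 becomes B4
E4 becomes C#4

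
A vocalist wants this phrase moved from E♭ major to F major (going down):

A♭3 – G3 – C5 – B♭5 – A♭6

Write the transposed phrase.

E♭ major to F major down is a minor seventh, so every note moves down by that interval.
Ab3 gives Bb2
G3 gives A2
C5 gives D4
Bb5 gives C5
Ab6 gives Bb5

Bb2 A2 D4 C5 Bb5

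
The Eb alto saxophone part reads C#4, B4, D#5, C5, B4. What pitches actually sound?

Written C4 on the Eb alto saxophone sounds as Eb3, a major sixth lower; apply that shift to every note.
C#4 -> E3
B4 -> D4
D#5 -> F#4
C5 -> Eb4
B4 -> D4

E3 D4 F#4 Eb4 D4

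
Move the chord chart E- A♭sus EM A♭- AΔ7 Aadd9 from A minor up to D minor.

A- Dbsus AM Db- DΔ7 Dadd9

A minor up to D minor is a perfect fourth; each chord root moves by that interval while the quality stays the same.
E-: root E up a perfect fourth → A, giving A-.
A♭sus: root A♭ up a perfect fourth → Db, giving Dbsus.
EM: root E up a perfect fourth → A, giving AM.
A♭-: root A♭ up a perfect fourth → Db, giving Db-.
AΔ7: root A up a perfect fourth → D, giving DΔ7.
Aadd9: root A up a perfect fourth → D, giving Dadd9.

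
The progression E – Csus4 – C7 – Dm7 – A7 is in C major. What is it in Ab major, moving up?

C Absus4 Ab7 Bbm7 F7

C major up to Ab major is a minor sixth; each chord root moves by that interval while the quality stays the same.
E: root E up a minor sixth → C, giving C.
Csus4: root C up a minor sixth → Ab, giving Absus4.
C7: root C up a minor sixth → Ab, giving Ab7.
Dm7: root D up a minor sixth → Bb, giving Bbm7.
A7: root A up a minor sixth → F, giving F7.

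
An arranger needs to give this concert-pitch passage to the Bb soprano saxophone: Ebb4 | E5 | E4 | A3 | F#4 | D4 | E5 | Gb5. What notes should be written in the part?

Fb4 F#5 F#4 B3 G#4 E4 F#5 Ab5

Written C4 sounds as Bb3 on the Bb soprano saxophone, so concert pitches are written a major second up.
Ebb4 -> Fb4
E5 -> F#5
E4 -> F#4
A3 -> B3
F#4 -> G#4
D4 -> E4
E5 -> F#5
Gb5 -> Ab5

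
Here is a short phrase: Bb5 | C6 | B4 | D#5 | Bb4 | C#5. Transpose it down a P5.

Bb5 down a perfect fifth is Eb5.
C6 down a perfect fifth is F5.
B4 down a perfect fifth is E4.
D#5 down a perfect fifth is G#4.
Bb4 down a perfect fifth is Eb4.
A perfect fifth down from C#5 gives F#4.

Eb5 F5 E4 G#4 Eb4 F#4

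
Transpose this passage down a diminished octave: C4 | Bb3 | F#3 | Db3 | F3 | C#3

A diminished octave down from C4 gives C#3.
A diminished octave down from Bb3 gives B2.
A diminished octave down from F#3 gives F##2.
Db3: an octave down reaches D, and 11 semitones makes it D2.
A diminished octave down from F3 gives F#2.
A diminished octave down from C#3 gives C##2.

C#3 B2 F##2 D2 F#2 C##2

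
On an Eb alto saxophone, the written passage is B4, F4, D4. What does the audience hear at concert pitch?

D4 Ab3 F3

Written C4 on the Eb alto saxophone sounds as Eb3, a major sixth lower; apply that shift to every note.
B4 to D4
F4 to Ab3
D4 to F3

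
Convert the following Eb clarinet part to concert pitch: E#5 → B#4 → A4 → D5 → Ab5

Written C4 on the Eb clarinet sounds as Eb4, a minor third higher; apply that shift to every note.
E#5 gives G#5
B#4 gives D#5
A4 gives C5
D5 gives F5
Ab5 gives Cb6

G#5 D#5 C5 F5 Cb6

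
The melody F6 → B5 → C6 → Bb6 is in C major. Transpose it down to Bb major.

Eb6 A5 Bb5 Ab6

From C down to Bb is a major second; apply that to each pitch.
F6 to Eb6
B5 to A5
C6 to Bb5
Bb6 to Ab6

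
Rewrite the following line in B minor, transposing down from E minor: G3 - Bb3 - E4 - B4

E minor to B minor down is a perfect fourth, so every note moves down by that interval.
G3 → D3
Bb3 → F3
E4 → B3
B4 → F#4

D3 F3 B3 F#4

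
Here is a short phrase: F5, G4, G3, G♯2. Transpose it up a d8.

F5: an octave up reaches F, and 11 semitones makes it Fb6.
G4 up a diminished octave is Gb5.
A diminished octave up from G3 gives Gb4.
G#2: an octave up reaches G, and 11 semitones makes it G3.

Fb6 Gb5 Gb4 G3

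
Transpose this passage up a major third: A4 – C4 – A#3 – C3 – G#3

C#5 E4 C##4 E3 B#3

A4 becomes C#5
C4 becomes E4
A#3 becomes C##4
C3 becomes E3
G#3 becomes B#3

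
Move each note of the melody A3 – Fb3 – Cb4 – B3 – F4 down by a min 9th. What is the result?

G#2 Eb2 Bb2 A#2 E3

A3 down a minor ninth is G#2.
A minor ninth down from Fb3 gives Eb2.
Cb4 down a minor ninth is Bb2.
B3 down a minor ninth is A#2.
F4: a ninth down reaches E, and 13 semitones makes it E3.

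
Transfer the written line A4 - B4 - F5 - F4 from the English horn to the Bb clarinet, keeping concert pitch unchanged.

E4 F#4 C5 C4

First find concert pitch: the English horn sounds a perfect fifth below written, so A4 B4 F5 F4 sounds D4 E4 Bb4 Bb3.
Then write for Bb clarinet: it sounds a major second below written, so the part must be a major second above concert.
D4 → E4
E4 → F#4
Bb4 → C5
Bb3 → C4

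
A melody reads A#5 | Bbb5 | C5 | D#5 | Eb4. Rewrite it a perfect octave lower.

A#5 -> A#4
Bbb5 -> Bbb4
C5 -> C4
D#5 -> D#4
Eb4 -> Eb3

A#4 Bbb4 C4 D#4 Eb3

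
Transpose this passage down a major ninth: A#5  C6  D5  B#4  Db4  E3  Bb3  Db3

A#5 becomes G#4
C6 becomes Bb4
D5 becomes C4
B#4 becomes A#3
Db4 becomes Cb3
E3 becomes D2
Bb3 becomes Ab2
Db3 becomes Cb2

G#4 Bb4 C4 A#3 Cb3 D2 Ab2 Cb2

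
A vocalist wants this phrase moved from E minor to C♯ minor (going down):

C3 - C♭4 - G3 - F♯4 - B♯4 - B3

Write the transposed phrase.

A2 Ab3 E3 D#4 G##4 G#3

From E down to C♯ is a minor third; apply that to each pitch.
C3 gives A2
Cb4 gives Ab3
G3 gives E3
F#4 gives D#4
B#4 gives G##4
B3 gives G#3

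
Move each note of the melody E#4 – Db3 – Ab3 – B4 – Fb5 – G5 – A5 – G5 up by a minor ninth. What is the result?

A minor ninth up from E#4 gives F#5.
A minor ninth up from Db3 gives Ebb4.
Ab3 up a minor ninth is Bbb4.
A minor ninth up from B4 gives C6.
Fb5 up a minor ninth is Gbb6.
A minor ninth up from G5 gives Ab6.
A5 up a minor ninth is Bb6.
G5: a ninth up reaches A, and 13 semitones makes it Ab6.

F#5 Ebb4 Bbb4 C6 Gbb6 Ab6 Bb6 Ab6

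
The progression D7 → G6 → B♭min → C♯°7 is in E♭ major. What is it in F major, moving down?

E7 A6 Cmin D#°7

E♭ major down to F major is a minor seventh; each chord root moves by that interval while the quality stays the same.
D7: root D down a minor seventh → E, giving E7.
G6: root G down a minor seventh → A, giving A6.
B♭min: root B♭ down a minor seventh → C, giving Cmin.
C♯°7: root C♯ down a minor seventh → D#, giving D#°7.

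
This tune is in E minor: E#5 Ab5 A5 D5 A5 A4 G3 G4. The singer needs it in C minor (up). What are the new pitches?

C#6 Fb6 F6 Bb5 F6 F5 Eb4 Eb5

From E up to C is a minor sixth; apply that to each pitch.
E#5 to C#6
Ab5 to Fb6
A5 to F6
D5 to Bb5
A5 to F6
A4 to F5
G3 to Eb4
G4 to Eb5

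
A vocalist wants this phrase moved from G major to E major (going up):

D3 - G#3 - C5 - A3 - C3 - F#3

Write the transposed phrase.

From G up to E is a major sixth; apply that to each pitch.
D3 becomes B3
G#3 becomes E#4
C5 becomes A5
A3 becomes F#4
C3 becomes A3
F#3 becomes D#4

B3 E#4 A5 F#4 A3 D#4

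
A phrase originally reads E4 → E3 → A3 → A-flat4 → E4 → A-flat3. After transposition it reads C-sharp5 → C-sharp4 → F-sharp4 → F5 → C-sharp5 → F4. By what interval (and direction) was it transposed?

From E4 to C#5 is 6 letter names — a sixth of some quality.
E4 to C#5 is 9 semitones, which makes it a major sixth; the second version is higher, so the direction is up.
Checking another pair — Ab3 → F4 — gives the same interval.

up a major sixth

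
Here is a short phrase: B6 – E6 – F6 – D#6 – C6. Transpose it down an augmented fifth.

B6 gives Eb6
E6 gives Ab5
F6 gives Bbb5
D#6 gives G5
C6 gives Fb5

Eb6 Ab5 Bbb5 G5 Fb5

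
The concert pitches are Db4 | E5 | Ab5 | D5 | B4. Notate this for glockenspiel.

Db2 E3 Ab3 D3 B2

Written C4 sounds as C6 on the glockenspiel, so concert pitches are written a perfect fifteenth down.
Db4 becomes Db2
E5 becomes E3
Ab5 becomes Ab3
D5 becomes D3
B4 becomes B2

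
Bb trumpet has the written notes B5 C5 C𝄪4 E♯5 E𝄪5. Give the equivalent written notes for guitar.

First find concert pitch: the Bb trumpet sounds a major second below written, so B5 C5 C𝄪4 E♯5 E𝄪5 sounds A5 Bb4 B#3 D#5 D##5.
Then write for guitar: it sounds a perfect octave below written, so the part must be a perfect octave above concert.
A5 → A6
Bb4 → Bb5
B#3 → B#4
D#5 → D#6
D##5 → D##6

A6 Bb5 B#4 D#6 D##6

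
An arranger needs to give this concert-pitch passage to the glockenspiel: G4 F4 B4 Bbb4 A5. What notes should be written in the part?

G2 F2 B2 Bbb2 A3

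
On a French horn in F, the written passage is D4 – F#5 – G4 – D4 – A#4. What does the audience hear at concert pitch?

G3 B4 C4 G3 D#4

The French horn in F sounds a perfect fifth below written, so transpose each written note down a perfect fifth.
D4 -> G3
F#5 -> B4
G4 -> C4
D4 -> G3
A#4 -> D#4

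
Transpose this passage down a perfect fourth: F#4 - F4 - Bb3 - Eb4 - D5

F#4 gives C#4
F4 gives C4
Bb3 gives F3
Eb4 gives Bb3
D5 gives A4

C#4 C4 F3 Bb3 A4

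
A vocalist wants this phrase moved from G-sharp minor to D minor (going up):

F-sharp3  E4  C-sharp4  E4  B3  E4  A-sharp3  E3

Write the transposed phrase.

C4 Bb4 G4 Bb4 F4 Bb4 E4 Bb3

G-sharp minor to D minor up is a diminished fifth, so every note moves up by that interval.
F#3 to C4
E4 to Bb4
C#4 to G4
E4 to Bb4
B3 to F4
E4 to Bb4
A#3 to E4
E3 to Bb3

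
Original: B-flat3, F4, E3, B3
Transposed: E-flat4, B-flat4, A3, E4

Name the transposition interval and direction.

up a perfect fourth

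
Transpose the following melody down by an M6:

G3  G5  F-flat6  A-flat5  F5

Bb2 Bb4 Abb5 Cb5 Ab4

G3 → Bb2
G5 → Bb4
Fb6 → Abb5
Ab5 → Cb5
F5 → Ab4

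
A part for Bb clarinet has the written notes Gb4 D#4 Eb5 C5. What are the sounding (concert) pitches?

The Bb clarinet sounds a major second below written, so transpose each written note down a major second.
Gb4 -> Fb4
D#4 -> C#4
Eb5 -> Db5
C5 -> Bb4

Fb4 C#4 Db5 Bb4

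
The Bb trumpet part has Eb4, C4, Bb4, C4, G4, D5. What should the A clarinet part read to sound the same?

First find concert pitch: the Bb trumpet sounds a major second below written, so Eb4 C4 Bb4 C4 G4 D5 sounds Db4 Bb3 Ab4 Bb3 F4 C5.
Then write for A clarinet: it sounds a minor third below written, so the part must be a minor third above concert.
Db4 → Fb4
Bb3 → Db4
Ab4 → Cb5
Bb3 → Db4
F4 → Ab4
C5 → Eb5

Fb4 Db4 Cb5 Db4 Ab4 Eb5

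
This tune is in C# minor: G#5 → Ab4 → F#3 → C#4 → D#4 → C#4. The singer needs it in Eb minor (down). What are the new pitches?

C# minor to Eb minor down is an augmented sixth, so every note moves down by that interval.
G#5 gives Bb4
Ab4 gives Cbb4
F#3 gives Ab2
C#4 gives Eb3
D#4 gives F3
C#4 gives Eb3

Bb4 Cbb4 Ab2 Eb3 F3 Eb3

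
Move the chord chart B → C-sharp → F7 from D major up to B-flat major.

G A Db7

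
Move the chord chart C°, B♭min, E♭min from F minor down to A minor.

E° Dmin Gmin

F minor down to A minor is a minor sixth; each chord root moves by that interval while the quality stays the same.
C°: root C down a minor sixth → E, giving E°.
B♭min: root B♭ down a minor sixth → D, giving Dmin.
E♭min: root E♭ down a minor sixth → G, giving Gmin.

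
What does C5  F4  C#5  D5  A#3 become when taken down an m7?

A minor seventh down from C5 gives D4.
A minor seventh down from F4 gives G3.
C#5: a seventh down reaches D, and 10 semitones makes it D#4.
A minor seventh down from D5 gives E4.
A minor seventh down from A#3 gives B#2.

D4 G3 D#4 E4 B#2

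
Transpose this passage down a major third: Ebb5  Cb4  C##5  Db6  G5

Ebb5: a third down reaches C, and 4 semitones makes it Cbb5.
A major third down from Cb4 gives Abb3.
C##5 down a major third is A#4.
Db6: a third down reaches B, and 4 semitones makes it Bbb5.
G5: a third down reaches E, and 4 semitones makes it Eb5.

Cbb5 Abb3 A#4 Bbb5 Eb5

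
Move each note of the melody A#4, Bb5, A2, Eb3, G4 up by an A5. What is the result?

E##5 F#6 E#3 B3 D#5

An augmented fifth up from A#4 gives E##5.
Bb5 up an augmented fifth is F#6.
A2: a fifth up reaches E, and 8 semitones makes it E#3.
An augmented fifth up from Eb3 gives B3.
G4: a fifth up reaches D, and 8 semitones makes it D#5.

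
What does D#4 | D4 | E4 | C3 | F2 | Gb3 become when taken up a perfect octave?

D#5 D5 E5 C4 F3 Gb4

D#4 → D#5
D4 → D5
E4 → E5
C3 → C4
F2 → F3
Gb3 → Gb4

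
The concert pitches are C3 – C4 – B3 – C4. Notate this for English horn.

G3 G4 F#4 G4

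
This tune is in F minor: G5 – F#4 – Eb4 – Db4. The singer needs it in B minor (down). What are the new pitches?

C#5 B#3 A3 G3

F minor to B minor down is a diminished fifth, so every note moves down by that interval.
G5 gives C#5
F#4 gives B#3
Eb4 gives A3
Db4 gives G3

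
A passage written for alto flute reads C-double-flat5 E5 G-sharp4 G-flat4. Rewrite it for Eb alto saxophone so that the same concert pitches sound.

Ebb5 G#5 B#4 Bb4

First find concert pitch: the alto flute sounds a perfect fourth below written, so C-double-flat5 E5 G-sharp4 G-flat4 sounds Gbb4 B4 D#4 Db4.
Then write for Eb alto saxophone: it sounds a major sixth below written, so the part must be a major sixth above concert.
Gbb4 → Ebb5
B4 → G#5
D#4 → B#4
Db4 → Bb4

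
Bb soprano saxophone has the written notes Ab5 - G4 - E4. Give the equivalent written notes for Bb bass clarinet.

First find concert pitch: the Bb soprano saxophone sounds a major second below written, so Ab5 G4 E4 sounds Gb5 F4 D4.
Then write for Bb bass clarinet: it sounds a major ninth below written, so the part must be a major ninth above concert.
Gb5 → Ab6
F4 → G5
D4 → E5

Ab6 G5 E5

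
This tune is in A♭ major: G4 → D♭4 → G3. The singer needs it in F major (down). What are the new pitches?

From A♭ down to F is a minor third; apply that to each pitch.
G4 -> E4
Db4 -> Bb3
G3 -> E3

E4 Bb3 E3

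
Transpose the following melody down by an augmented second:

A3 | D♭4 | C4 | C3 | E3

An augmented second down from A3 gives Gb3.
Db4 down an augmented second is Cbb4.
C4: a second down reaches B, and 3 semitones makes it Bbb3.
C3 down an augmented second is Bbb2.
An augmented second down from E3 gives Db3.

Gb3 Cbb4 Bbb3 Bbb2 Db3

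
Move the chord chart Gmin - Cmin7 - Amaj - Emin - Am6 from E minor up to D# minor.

E minor up to D# minor is a major seventh; each chord root moves by that interval while the quality stays the same.
Gmin: root G up a major seventh → F#, giving F#min.
Cmin7: root C up a major seventh → B, giving Bmin7.
Amaj: root A up a major seventh → G#, giving G#maj.
Emin: root E up a major seventh → D#, giving D#min.
Am6: root A up a major seventh → G#, giving G#m6.

F#min Bmin7 G#maj D#min G#m6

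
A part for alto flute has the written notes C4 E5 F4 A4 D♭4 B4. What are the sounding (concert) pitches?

Written C4 on the alto flute sounds as G3, a perfect fourth lower; apply that shift to every note.
C4 → G3
E5 → B4
F4 → C4
A4 → E4
Db4 → Ab3
B4 → F#4

G3 B4 C4 E4 Ab3 F#4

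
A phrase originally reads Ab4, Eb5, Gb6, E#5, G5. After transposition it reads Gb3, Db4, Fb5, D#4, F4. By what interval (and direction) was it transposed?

From Ab4 to Gb3 is 9 letter names — a ninth of some quality.
Gb3 to Ab4 is 14 semitones, which makes it a major ninth; the second version is lower, so the direction is down.
Checking another pair — G5 → F4 — gives the same interval.

down a major ninth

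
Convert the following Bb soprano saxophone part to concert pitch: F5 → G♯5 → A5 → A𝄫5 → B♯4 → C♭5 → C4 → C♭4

The Bb soprano saxophone sounds a major second below written, so transpose each written note down a major second.
F5 becomes Eb5
G#5 becomes F#5
A5 becomes G5
Abb5 becomes Gbb5
B#4 becomes A#4
Cb5 becomes Bbb4
C4 becomes Bb3
Cb4 becomes Bbb3

Eb5 F#5 G5 Gbb5 A#4 Bbb4 Bb3 Bbb3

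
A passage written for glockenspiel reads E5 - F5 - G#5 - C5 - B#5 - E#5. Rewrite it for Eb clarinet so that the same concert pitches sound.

First find concert pitch: the glockenspiel sounds a perfect fifteenth above written, so E5 F5 G#5 C5 B#5 E#5 sounds E7 F7 G#7 C7 B#7 E#7.
Then write for Eb clarinet: it sounds a minor third above written, so the part must be a minor third below concert.
E7 → C#7
F7 → D7
G#7 → E#7
C7 → A6
B#7 → G##7
E#7 → C##7

C#7 D7 E#7 A6 G##7 C##7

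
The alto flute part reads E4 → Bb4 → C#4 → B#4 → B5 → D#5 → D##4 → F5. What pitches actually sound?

The alto flute sounds a perfect fourth below written, so transpose each written note down a perfect fourth.
E4 gives B3
Bb4 gives F4
C#4 gives G#3
B#4 gives F##4
B5 gives F#5
D#5 gives A#4
D##4 gives A##3
F5 gives C5

B3 F4 G#3 F##4 F#5 A#4 A##3 C5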